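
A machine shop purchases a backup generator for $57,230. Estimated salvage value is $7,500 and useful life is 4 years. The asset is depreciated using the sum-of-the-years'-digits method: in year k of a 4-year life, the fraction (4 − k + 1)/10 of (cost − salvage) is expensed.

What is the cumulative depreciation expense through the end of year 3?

$44,757

Depreciable base = $57,230 − $7,500 = $49,730.
Sum of the years' digits = 4+3+2+1 = 10.
Year 1: $49,730 × 4/10 = $19,892. Book value $37,338.
Year 2: $49,730 × 3/10 = $14,919. Book value $22,419.
Year 3: $49,730 × 2/10 = $9,946. Book value $12,473.
Accumulated through year 3 = $57,230 − $12,473 = $44,757.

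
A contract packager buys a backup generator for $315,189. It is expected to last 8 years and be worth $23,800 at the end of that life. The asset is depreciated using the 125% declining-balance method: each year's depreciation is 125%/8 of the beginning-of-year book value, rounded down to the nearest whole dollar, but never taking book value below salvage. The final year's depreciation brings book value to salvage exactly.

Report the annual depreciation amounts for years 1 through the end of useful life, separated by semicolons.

Depreciable base = $315,189 − $23,800 = $291,389.
Year 1: ⌊$315,189 × 125%/8⌋ = $49,248. Book value $265,941.
Year 2: ⌊$265,941 × 125%/8⌋ = $41,553. Book value $224,388.
Year 3: ⌊$224,388 × 125%/8⌋ = $35,060. Book value $189,328.
Year 4: ⌊$189,328 × 125%/8⌋ = $29,582. Book value $159,746.
Year 5: ⌊$159,746 × 125%/8⌋ = $24,960. Book value $134,786.
Year 6: ⌊$134,786 × 125%/8⌋ = $21,060. Book value $113,726.
Year 7: ⌊$113,726 × 125%/8⌋ = $17,769. Book value $95,957.
Year 8 (final): $95,957 − $23,800 = $72,157. Book value $23,800.

$49,248; $41,553; $35,060; $29,582; $24,960; $21,060; $17,769; $72,157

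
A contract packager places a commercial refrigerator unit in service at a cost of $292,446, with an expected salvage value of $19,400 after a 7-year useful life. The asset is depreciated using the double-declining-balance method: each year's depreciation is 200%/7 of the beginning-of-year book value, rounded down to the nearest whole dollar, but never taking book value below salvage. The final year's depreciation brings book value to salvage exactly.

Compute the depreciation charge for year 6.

Depreciable base = $292,446 − $19,400 = $273,046.
Year 1: ⌊$292,446 × 200%/7⌋ = $83,556. Book value $208,890.
Year 2: ⌊$208,890 × 200%/7⌋ = $59,682. Book value $149,208.
Year 3: ⌊$149,208 × 200%/7⌋ = $42,630. Book value $106,578.
Year 4: ⌊$106,578 × 200%/7⌋ = $30,450. Book value $76,128.
Year 5: ⌊$76,128 × 200%/7⌋ = $21,750. Book value $54,378.
Year 6: ⌊$54,378 × 200%/7⌋ = $15,536. Book value $38,842.

$15,536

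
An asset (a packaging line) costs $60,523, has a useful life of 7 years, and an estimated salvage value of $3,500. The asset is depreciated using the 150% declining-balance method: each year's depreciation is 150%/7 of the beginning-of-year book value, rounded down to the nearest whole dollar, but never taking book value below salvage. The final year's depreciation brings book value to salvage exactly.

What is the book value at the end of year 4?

Depreciable base = $60,523 − $3,500 = $57,023.
Year 1: ⌊$60,523 × 150%/7⌋ = $12,969. Book value $47,554.
Year 2: ⌊$47,554 × 150%/7⌋ = $10,190. Book value $37,364.
Year 3: ⌊$37,364 × 150%/7⌋ = $8,006. Book value $29,358.
Year 4: ⌊$29,358 × 150%/7⌋ = $6,291. Book value $23,067.

$23,067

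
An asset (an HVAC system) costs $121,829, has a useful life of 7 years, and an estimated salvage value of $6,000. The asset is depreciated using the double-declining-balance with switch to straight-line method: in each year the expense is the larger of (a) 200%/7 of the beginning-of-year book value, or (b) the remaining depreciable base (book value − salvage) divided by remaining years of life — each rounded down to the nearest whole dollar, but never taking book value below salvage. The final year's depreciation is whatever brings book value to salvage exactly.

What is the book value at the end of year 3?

$44,399

Depreciable base = $121,829 − $6,000 = $115,829.
Year 1: DB = ⌊$121,829 × 200%/7⌋ = $34,808; SL = ⌊$115,829/7⌋ = $16,547 → take DB $34,808. Book value $87,021.
Year 2: DB = ⌊$87,021 × 200%/7⌋ = $24,863; SL = ⌊$81,021/6⌋ = $13,503 → take DB $24,863. Book value $62,158.
Year 3: DB = ⌊$62,158 × 200%/7⌋ = $17,759; SL = ⌊$56,158/5⌋ = $11,231 → take DB $17,759. Book value $44,399.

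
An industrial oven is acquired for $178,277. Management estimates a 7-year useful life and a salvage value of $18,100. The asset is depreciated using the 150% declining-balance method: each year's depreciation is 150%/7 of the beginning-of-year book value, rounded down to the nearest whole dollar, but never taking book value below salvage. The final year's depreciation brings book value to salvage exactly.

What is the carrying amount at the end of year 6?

Depreciable base = $178,277 − $18,100 = $160,177.
Year 1: ⌊$178,277 × 150%/7⌋ = $38,202. Book value $140,075.
Year 2: ⌊$140,075 × 150%/7⌋ = $30,016. Book value $110,059.
Year 3: ⌊$110,059 × 150%/7⌋ = $23,584. Book value $86,475.
Year 4: ⌊$86,475 × 150%/7⌋ = $18,530. Book value $67,945.
Year 5: ⌊$67,945 × 150%/7⌋ = $14,559. Book value $53,386.
Year 6: ⌊$53,386 × 150%/7⌋ = $11,439. Book value $41,947.

$41,947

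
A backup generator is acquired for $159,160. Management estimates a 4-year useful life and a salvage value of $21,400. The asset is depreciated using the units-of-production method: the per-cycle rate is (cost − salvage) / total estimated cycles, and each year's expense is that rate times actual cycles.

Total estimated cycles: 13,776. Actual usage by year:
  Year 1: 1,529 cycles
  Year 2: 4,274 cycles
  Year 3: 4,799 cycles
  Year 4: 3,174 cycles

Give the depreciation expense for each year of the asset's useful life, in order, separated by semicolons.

Depreciable base = $159,160 − $21,400 = $137,760.
Rate = $137,760 / 13,776 cycles = $10 per cycle.
Year 1: 1,529 × $10 = $15,290. Book value $143,870.
Year 2: 4,274 × $10 = $42,740. Book value $101,130.
Year 3: 4,799 × $10 = $47,990. Book value $53,140.
Year 4: 3,174 × $10 = $31,740. Book value $21,400.

$15,290; $42,740; $47,990; $31,740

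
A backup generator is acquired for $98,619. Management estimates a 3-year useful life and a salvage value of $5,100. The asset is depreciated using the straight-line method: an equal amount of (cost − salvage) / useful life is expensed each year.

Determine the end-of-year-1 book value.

$67,446

Depreciable base = $98,619 − $5,100 = $93,519.
Annual expense = $93,519 / 3 = $31,173.
End of year 1: book value $67,446.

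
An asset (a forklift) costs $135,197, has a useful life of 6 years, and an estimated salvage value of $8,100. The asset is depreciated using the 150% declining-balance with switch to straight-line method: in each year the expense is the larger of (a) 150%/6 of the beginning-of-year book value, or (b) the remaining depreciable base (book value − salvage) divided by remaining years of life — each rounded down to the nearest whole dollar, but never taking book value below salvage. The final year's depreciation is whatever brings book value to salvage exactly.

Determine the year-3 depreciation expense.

Depreciable base = $135,197 − $8,100 = $127,097.
Year 1: DB = ⌊$135,197 × 150%/6⌋ = $33,799; SL = ⌊$127,097/6⌋ = $21,182 → take DB $33,799. Book value $101,398.
Year 2: DB = ⌊$101,398 × 150%/6⌋ = $25,349; SL = ⌊$93,298/5⌋ = $18,659 → take DB $25,349. Book value $76,049.
Year 3: DB = ⌊$76,049 × 150%/6⌋ = $19,012; SL = ⌊$67,949/4⌋ = $16,987 → take DB $19,012. Book value $57,037.

$19,012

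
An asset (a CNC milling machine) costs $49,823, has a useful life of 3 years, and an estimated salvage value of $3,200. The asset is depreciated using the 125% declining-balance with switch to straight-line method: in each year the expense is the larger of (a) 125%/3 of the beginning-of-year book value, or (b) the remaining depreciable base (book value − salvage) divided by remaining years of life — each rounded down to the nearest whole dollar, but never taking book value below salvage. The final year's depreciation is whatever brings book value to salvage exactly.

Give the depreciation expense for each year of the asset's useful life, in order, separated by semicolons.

$20,759; $12,932; $12,932

Depreciable base = $49,823 − $3,200 = $46,623.
Year 1: DB = ⌊$49,823 × 125%/3⌋ = $20,759; SL = ⌊$46,623/3⌋ = $15,541 → take DB $20,759. Book value $29,064.
Year 2: DB = ⌊$29,064 × 125%/3⌋ = $12,110; SL = ⌊$25,864/2⌋ = $12,932 → take SL $12,932. Book value $16,132.
Year 3 (final): $16,132 − $3,200 = $12,932. Book value $3,200.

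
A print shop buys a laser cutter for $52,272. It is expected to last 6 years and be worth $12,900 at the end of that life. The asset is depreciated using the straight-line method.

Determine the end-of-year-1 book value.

$45,710

Depreciable base = $52,272 − $12,900 = $39,372.
Annual expense = $39,372 / 6 = $6,562.
End of year 1: book value $45,710.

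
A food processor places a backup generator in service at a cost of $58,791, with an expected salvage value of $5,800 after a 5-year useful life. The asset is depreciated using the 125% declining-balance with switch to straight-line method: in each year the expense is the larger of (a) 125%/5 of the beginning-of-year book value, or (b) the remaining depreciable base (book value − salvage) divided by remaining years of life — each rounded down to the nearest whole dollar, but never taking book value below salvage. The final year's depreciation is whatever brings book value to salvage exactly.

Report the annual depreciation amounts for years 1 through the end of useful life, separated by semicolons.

Depreciable base = $58,791 − $5,800 = $52,991.
Year 1: DB = ⌊$58,791 × 125%/5⌋ = $14,697; SL = ⌊$52,991/5⌋ = $10,598 → take DB $14,697. Book value $44,094.
Year 2: DB = ⌊$44,094 × 125%/5⌋ = $11,023; SL = ⌊$38,294/4⌋ = $9,573 → take DB $11,023. Book value $33,071.
Year 3: DB = ⌊$33,071 × 125%/5⌋ = $8,267; SL = ⌊$27,271/3⌋ = $9,090 → take SL $9,090. Book value $23,981.
Year 4: DB = ⌊$23,981 × 125%/5⌋ = $5,995; SL = ⌊$18,181/2⌋ = $9,090 → take SL $9,090. Book value $14,891.
Year 5 (final): $14,891 − $5,800 = $9,091. Book value $5,800.

$14,697; $11,023; $9,090; $9,090; $9,091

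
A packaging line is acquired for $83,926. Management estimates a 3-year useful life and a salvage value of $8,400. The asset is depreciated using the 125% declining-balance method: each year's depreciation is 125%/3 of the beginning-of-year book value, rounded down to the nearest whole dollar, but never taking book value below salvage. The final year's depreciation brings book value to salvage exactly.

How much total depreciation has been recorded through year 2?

$55,367

Depreciable base = $83,926 − $8,400 = $75,526.
Year 1: ⌊$83,926 × 125%/3⌋ = $34,969. Book value $48,957.
Year 2: ⌊$48,957 × 125%/3⌋ = $20,398. Book value $28,559.
Accumulated through year 2 = $83,926 − $28,559 = $55,367.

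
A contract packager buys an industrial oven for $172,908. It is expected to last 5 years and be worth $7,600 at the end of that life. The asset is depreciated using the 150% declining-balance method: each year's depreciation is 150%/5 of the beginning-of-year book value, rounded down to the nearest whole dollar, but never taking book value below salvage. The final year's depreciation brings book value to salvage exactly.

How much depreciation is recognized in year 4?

Depreciable base = $172,908 − $7,600 = $165,308.
Year 1: ⌊$172,908 × 150%/5⌋ = $51,872. Book value $121,036.
Year 2: ⌊$121,036 × 150%/5⌋ = $36,310. Book value $84,726.
Year 3: ⌊$84,726 × 150%/5⌋ = $25,417. Book value $59,309.
Year 4: ⌊$59,309 × 150%/5⌋ = $17,792. Book value $41,517.

$17,792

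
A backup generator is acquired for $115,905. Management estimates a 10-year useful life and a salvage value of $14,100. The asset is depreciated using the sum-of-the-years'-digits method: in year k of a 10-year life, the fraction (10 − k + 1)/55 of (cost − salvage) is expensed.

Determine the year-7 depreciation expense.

Depreciable base = $115,905 − $14,100 = $101,805.
Sum of the years' digits = 10+9+8+7+6+5+4+3+2+1 = 55.
Year 1: $101,805 × 10/55 = $18,510. Book value $97,395.
Year 2: $101,805 × 9/55 = $16,659. Book value $80,736.
Year 3: $101,805 × 8/55 = $14,808. Book value $65,928.
Year 4: $101,805 × 7/55 = $12,957. Book value $52,971.
Year 5: $101,805 × 6/55 = $11,106. Book value $41,865.
Year 6: $101,805 × 5/55 = $9,255. Book value $32,610.
Year 7: $101,805 × 4/55 = $7,404. Book value $25,206.

$7,404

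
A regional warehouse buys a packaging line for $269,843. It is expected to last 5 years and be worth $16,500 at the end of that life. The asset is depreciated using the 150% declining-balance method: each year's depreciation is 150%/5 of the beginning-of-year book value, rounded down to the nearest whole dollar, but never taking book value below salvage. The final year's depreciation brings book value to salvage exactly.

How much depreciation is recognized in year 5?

$48,290

Depreciable base = $269,843 − $16,500 = $253,343.
Year 1: ⌊$269,843 × 150%/5⌋ = $80,952. Book value $188,891.
Year 2: ⌊$188,891 × 150%/5⌋ = $56,667. Book value $132,224.
Year 3: ⌊$132,224 × 150%/5⌋ = $39,667. Book value $92,557.
Year 4: ⌊$92,557 × 150%/5⌋ = $27,767. Book value $64,790.
Year 5 (final): $64,790 − $16,500 = $48,290. Book value $16,500.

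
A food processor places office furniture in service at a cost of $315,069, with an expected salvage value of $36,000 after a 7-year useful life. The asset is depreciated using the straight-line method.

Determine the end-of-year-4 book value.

$155,601

Depreciable base = $315,069 − $36,000 = $279,069.
Annual expense = $279,069 / 7 = $39,867.
End of year 1: book value $275,202.
End of year 2: book value $235,335.
End of year 3: book value $195,468.
End of year 4: book value $155,601.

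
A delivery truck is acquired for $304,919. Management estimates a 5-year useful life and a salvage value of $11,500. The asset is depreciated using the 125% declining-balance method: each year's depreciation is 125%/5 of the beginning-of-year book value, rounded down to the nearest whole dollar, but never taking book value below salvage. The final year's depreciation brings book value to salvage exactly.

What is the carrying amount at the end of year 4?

Depreciable base = $304,919 − $11,500 = $293,419.
Year 1: ⌊$304,919 × 125%/5⌋ = $76,229. Book value $228,690.
Year 2: ⌊$228,690 × 125%/5⌋ = $57,172. Book value $171,518.
Year 3: ⌊$171,518 × 125%/5⌋ = $42,879. Book value $128,639.
Year 4: ⌊$128,639 × 125%/5⌋ = $32,159. Book value $96,480.

$96,480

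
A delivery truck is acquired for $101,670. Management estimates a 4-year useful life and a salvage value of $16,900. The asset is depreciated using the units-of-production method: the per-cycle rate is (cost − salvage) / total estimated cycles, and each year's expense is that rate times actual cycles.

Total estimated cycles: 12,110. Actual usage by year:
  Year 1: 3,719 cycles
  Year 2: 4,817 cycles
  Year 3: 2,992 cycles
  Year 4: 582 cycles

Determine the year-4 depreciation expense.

Depreciable base = $101,670 − $16,900 = $84,770.
Rate = $84,770 / 12,110 cycles = $7 per cycle.
Year 1: 3,719 × $7 = $26,033. Book value $75,637.
Year 2: 4,817 × $7 = $33,719. Book value $41,918.
Year 3: 2,992 × $7 = $20,944. Book value $20,974.
Year 4: 582 × $7 = $4,074. Book value $16,900.

$4,074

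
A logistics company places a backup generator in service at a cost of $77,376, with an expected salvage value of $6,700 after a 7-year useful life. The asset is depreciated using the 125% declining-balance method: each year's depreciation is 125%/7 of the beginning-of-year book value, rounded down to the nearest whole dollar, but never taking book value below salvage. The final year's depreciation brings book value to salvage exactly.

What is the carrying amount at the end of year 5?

$28,939

Depreciable base = $77,376 − $6,700 = $70,676.
Year 1: ⌊$77,376 × 125%/7⌋ = $13,817. Book value $63,559.
Year 2: ⌊$63,559 × 125%/7⌋ = $11,349. Book value $52,210.
Year 3: ⌊$52,210 × 125%/7⌋ = $9,323. Book value $42,887.
Year 4: ⌊$42,887 × 125%/7⌋ = $7,658. Book value $35,229.
Year 5: ⌊$35,229 × 125%/7⌋ = $6,290. Book value $28,939.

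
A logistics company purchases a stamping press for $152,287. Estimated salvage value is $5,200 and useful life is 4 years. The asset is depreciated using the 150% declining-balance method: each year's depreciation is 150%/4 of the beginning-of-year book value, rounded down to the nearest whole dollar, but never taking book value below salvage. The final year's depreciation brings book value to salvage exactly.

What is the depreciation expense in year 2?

$35,692

Depreciable base = $152,287 − $5,200 = $147,087.
Year 1: ⌊$152,287 × 150%/4⌋ = $57,107. Book value $95,180.
Year 2: ⌊$95,180 × 150%/4⌋ = $35,692. Book value $59,488.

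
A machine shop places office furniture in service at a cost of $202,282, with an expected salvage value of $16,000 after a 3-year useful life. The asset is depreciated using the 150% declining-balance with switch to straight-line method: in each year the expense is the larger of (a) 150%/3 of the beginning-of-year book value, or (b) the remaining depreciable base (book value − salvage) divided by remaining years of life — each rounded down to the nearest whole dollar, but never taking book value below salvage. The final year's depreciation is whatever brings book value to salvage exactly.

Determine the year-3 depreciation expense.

$34,571

Depreciable base = $202,282 − $16,000 = $186,282.
Year 1: DB = ⌊$202,282 × 150%/3⌋ = $101,141; SL = ⌊$186,282/3⌋ = $62,094 → take DB $101,141. Book value $101,141.
Year 2: DB = ⌊$101,141 × 150%/3⌋ = $50,570; SL = ⌊$85,141/2⌋ = $42,570 → take DB $50,570. Book value $50,571.
Year 3 (final): $50,571 − $16,000 = $34,571. Book value $16,000.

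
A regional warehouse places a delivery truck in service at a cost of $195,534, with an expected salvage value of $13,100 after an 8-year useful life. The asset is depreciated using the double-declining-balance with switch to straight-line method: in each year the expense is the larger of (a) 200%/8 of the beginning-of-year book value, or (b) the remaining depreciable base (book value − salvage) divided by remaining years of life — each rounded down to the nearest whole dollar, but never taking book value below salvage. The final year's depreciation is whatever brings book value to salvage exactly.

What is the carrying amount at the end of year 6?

$34,802

Depreciable base = $195,534 − $13,100 = $182,434.
Year 1: DB = ⌊$195,534 × 200%/8⌋ = $48,883; SL = ⌊$182,434/8⌋ = $22,804 → take DB $48,883. Book value $146,651.
Year 2: DB = ⌊$146,651 × 200%/8⌋ = $36,662; SL = ⌊$133,551/7⌋ = $19,078 → take DB $36,662. Book value $109,989.
Year 3: DB = ⌊$109,989 × 200%/8⌋ = $27,497; SL = ⌊$96,889/6⌋ = $16,148 → take DB $27,497. Book value $82,492.
Year 4: DB = ⌊$82,492 × 200%/8⌋ = $20,623; SL = ⌊$69,392/5⌋ = $13,878 → take DB $20,623. Book value $61,869.
Year 5: DB = ⌊$61,869 × 200%/8⌋ = $15,467; SL = ⌊$48,769/4⌋ = $12,192 → take DB $15,467. Book value $46,402.
Year 6: DB = ⌊$46,402 × 200%/8⌋ = $11,600; SL = ⌊$33,302/3⌋ = $11,100 → take DB $11,600. Book value $34,802.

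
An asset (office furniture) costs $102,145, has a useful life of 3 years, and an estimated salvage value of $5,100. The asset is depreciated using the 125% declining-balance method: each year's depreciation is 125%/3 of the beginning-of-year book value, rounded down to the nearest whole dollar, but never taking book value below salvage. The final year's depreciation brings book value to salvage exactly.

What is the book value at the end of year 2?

$34,758

Depreciable base = $102,145 − $5,100 = $97,045.
Year 1: ⌊$102,145 × 125%/3⌋ = $42,560. Book value $59,585.
Year 2: ⌊$59,585 × 125%/3⌋ = $24,827. Book value $34,758.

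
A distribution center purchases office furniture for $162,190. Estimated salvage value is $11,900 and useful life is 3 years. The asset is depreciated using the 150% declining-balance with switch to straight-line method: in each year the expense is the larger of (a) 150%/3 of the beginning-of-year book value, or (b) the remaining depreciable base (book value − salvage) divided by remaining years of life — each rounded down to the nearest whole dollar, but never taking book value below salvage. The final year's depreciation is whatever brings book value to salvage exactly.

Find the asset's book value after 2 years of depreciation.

Depreciable base = $162,190 − $11,900 = $150,290.
Year 1: DB = ⌊$162,190 × 150%/3⌋ = $81,095; SL = ⌊$150,290/3⌋ = $50,096 → take DB $81,095. Book value $81,095.
Year 2: DB = ⌊$81,095 × 150%/3⌋ = $40,547; SL = ⌊$69,195/2⌋ = $34,597 → take DB $40,547. Book value $40,548.

$40,548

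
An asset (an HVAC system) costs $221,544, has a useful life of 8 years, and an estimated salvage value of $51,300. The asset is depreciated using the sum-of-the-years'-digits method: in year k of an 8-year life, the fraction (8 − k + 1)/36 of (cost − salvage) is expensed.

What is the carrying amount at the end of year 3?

$122,235

Depreciable base = $221,544 − $51,300 = $170,244.
Sum of the years' digits = 8+7+6+5+4+3+2+1 = 36.
Year 1: $170,244 × 8/36 = $37,832. Book value $183,712.
Year 2: $170,244 × 7/36 = $33,103. Book value $150,609.
Year 3: $170,244 × 6/36 = $28,374. Book value $122,235.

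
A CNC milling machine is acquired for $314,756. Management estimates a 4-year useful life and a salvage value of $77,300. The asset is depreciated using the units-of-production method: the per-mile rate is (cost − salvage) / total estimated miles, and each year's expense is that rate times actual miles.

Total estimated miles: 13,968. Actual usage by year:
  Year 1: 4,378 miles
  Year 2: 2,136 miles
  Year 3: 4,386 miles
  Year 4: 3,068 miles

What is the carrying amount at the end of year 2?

$204,018

Depreciable base = $314,756 − $77,300 = $237,456.
Rate = $237,456 / 13,968 miles = $17 per mile.
Year 1: 4,378 × $17 = $74,426. Book value $240,330.
Year 2: 2,136 × $17 = $36,312. Book value $204,018.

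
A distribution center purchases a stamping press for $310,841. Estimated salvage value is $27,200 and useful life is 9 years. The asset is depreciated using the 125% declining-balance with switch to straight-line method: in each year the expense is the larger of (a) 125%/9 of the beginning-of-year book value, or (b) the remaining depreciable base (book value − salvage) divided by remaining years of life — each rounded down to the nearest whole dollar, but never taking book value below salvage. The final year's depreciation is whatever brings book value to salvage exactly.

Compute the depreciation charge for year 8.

$28,547

Depreciable base = $310,841 − $27,200 = $283,641.
Year 1: DB = ⌊$310,841 × 125%/9⌋ = $43,172; SL = ⌊$283,641/9⌋ = $31,515 → take DB $43,172. Book value $267,669.
Year 2: DB = ⌊$267,669 × 125%/9⌋ = $37,176; SL = ⌊$240,469/8⌋ = $30,058 → take DB $37,176. Book value $230,493.
Year 3: DB = ⌊$230,493 × 125%/9⌋ = $32,012; SL = ⌊$203,293/7⌋ = $29,041 → take DB $32,012. Book value $198,481.
Year 4: DB = ⌊$198,481 × 125%/9⌋ = $27,566; SL = ⌊$171,281/6⌋ = $28,546 → take SL $28,546. Book value $169,935.
Year 5: DB = ⌊$169,935 × 125%/9⌋ = $23,602; SL = ⌊$142,735/5⌋ = $28,547 → take SL $28,547. Book value $141,388.
Year 6: DB = ⌊$141,388 × 125%/9⌋ = $19,637; SL = ⌊$114,188/4⌋ = $28,547 → take SL $28,547. Book value $112,841.
Year 7: DB = ⌊$112,841 × 125%/9⌋ = $15,672; SL = ⌊$85,641/3⌋ = $28,547 → take SL $28,547. Book value $84,294.
Year 8: DB = ⌊$84,294 × 125%/9⌋ = $11,707; SL = ⌊$57,094/2⌋ = $28,547 → take SL $28,547. Book value $55,747.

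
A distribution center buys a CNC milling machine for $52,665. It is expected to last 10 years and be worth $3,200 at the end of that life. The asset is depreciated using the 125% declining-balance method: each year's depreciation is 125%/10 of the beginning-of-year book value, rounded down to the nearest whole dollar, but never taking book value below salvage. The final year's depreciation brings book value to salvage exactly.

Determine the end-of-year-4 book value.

$30,872

Depreciable base = $52,665 − $3,200 = $49,465.
Year 1: ⌊$52,665 × 125%/10⌋ = $6,583. Book value $46,082.
Year 2: ⌊$46,082 × 125%/10⌋ = $5,760. Book value $40,322.
Year 3: ⌊$40,322 × 125%/10⌋ = $5,040. Book value $35,282.
Year 4: ⌊$35,282 × 125%/10⌋ = $4,410. Book value $30,872.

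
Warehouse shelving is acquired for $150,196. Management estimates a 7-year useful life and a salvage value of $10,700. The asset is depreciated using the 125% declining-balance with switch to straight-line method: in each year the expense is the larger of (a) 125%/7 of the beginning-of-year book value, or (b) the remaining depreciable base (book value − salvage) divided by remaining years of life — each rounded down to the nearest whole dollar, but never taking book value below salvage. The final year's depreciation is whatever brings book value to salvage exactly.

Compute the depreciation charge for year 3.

$18,129

Depreciable base = $150,196 − $10,700 = $139,496.
Year 1: DB = ⌊$150,196 × 125%/7⌋ = $26,820; SL = ⌊$139,496/7⌋ = $19,928 → take DB $26,820. Book value $123,376.
Year 2: DB = ⌊$123,376 × 125%/7⌋ = $22,031; SL = ⌊$112,676/6⌋ = $18,779 → take DB $22,031. Book value $101,345.
Year 3: DB = ⌊$101,345 × 125%/7⌋ = $18,097; SL = ⌊$90,645/5⌋ = $18,129 → take SL $18,129. Book value $83,216.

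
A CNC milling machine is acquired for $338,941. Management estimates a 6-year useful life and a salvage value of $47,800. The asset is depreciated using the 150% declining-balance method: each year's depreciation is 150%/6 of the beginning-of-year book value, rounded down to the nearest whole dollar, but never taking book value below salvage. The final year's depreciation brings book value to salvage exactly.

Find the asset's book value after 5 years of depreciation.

$80,433

Depreciable base = $338,941 − $47,800 = $291,141.
Year 1: ⌊$338,941 × 150%/6⌋ = $84,735. Book value $254,206.
Year 2: ⌊$254,206 × 150%/6⌋ = $63,551. Book value $190,655.
Year 3: ⌊$190,655 × 150%/6⌋ = $47,663. Book value $142,992.
Year 4: ⌊$142,992 × 150%/6⌋ = $35,748. Book value $107,244.
Year 5: ⌊$107,244 × 150%/6⌋ = $26,811. Book value $80,433.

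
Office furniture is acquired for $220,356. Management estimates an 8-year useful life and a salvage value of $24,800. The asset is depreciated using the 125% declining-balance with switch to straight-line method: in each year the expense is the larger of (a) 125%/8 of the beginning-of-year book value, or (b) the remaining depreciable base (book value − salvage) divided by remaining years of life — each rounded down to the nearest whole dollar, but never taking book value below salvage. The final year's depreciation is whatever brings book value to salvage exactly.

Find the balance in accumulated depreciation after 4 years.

Depreciable base = $220,356 − $24,800 = $195,556.
Year 1: DB = ⌊$220,356 × 125%/8⌋ = $34,430; SL = ⌊$195,556/8⌋ = $24,444 → take DB $34,430. Book value $185,926.
Year 2: DB = ⌊$185,926 × 125%/8⌋ = $29,050; SL = ⌊$161,126/7⌋ = $23,018 → take DB $29,050. Book value $156,876.
Year 3: DB = ⌊$156,876 × 125%/8⌋ = $24,511; SL = ⌊$132,076/6⌋ = $22,012 → take DB $24,511. Book value $132,365.
Year 4: DB = ⌊$132,365 × 125%/8⌋ = $20,682; SL = ⌊$107,565/5⌋ = $21,513 → take SL $21,513. Book value $110,852.
Accumulated through year 4 = $220,356 − $110,852 = $109,504.

$109,504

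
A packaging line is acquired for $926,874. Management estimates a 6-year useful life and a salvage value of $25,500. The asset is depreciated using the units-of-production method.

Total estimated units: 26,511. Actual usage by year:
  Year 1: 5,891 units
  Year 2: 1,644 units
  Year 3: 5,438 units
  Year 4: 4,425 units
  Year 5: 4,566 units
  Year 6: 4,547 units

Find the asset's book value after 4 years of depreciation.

$335,342

Depreciable base = $926,874 − $25,500 = $901,374.
Rate = $901,374 / 26,511 units = $34 per unit.
Year 1: 5,891 × $34 = $200,294. Book value $726,580.
Year 2: 1,644 × $34 = $55,896. Book value $670,684.
Year 3: 5,438 × $34 = $184,892. Book value $485,792.
Year 4: 4,425 × $34 = $150,450. Book value $335,342.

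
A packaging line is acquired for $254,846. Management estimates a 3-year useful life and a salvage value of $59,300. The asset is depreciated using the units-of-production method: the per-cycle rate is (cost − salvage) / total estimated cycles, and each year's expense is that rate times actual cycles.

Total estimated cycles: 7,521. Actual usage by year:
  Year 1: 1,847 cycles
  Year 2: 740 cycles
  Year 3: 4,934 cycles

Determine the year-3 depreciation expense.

$128,284

Depreciable base = $254,846 − $59,300 = $195,546.
Rate = $195,546 / 7,521 cycles = $26 per cycle.
Year 1: 1,847 × $26 = $48,022. Book value $206,824.
Year 2: 740 × $26 = $19,240. Book value $187,584.
Year 3: 4,934 × $26 = $128,284. Book value $59,300.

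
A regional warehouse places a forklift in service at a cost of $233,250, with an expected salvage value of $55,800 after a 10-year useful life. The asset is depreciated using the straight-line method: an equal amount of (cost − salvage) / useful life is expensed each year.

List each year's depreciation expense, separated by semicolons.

$17,745; $17,745; $17,745; $17,745; $17,745; $17,745; $17,745; $17,745; $17,745; $17,745

Depreciable base = $233,250 − $55,800 = $177,450.
Annual expense = $177,450 / 10 = $17,745.
End of year 1: book value $215,505.
End of year 2: book value $197,760.
End of year 3: book value $180,015.
End of year 4: book value $162,270.
End of year 5: book value $144,525.
End of year 6: book value $126,780.
End of year 7: book value $109,035.
End of year 8: book value $91,290.
End of year 9: book value $73,545.
End of year 10: book value $55,800.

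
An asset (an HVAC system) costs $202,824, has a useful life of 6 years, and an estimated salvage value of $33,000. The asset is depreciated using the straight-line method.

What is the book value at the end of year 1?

$174,520

Depreciable base = $202,824 − $33,000 = $169,824.
Annual expense = $169,824 / 6 = $28,304.
End of year 1: book value $174,520.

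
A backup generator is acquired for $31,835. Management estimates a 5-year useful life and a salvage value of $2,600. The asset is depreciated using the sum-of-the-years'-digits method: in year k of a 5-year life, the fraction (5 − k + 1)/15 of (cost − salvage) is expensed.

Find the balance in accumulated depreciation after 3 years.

Depreciable base = $31,835 − $2,600 = $29,235.
Sum of the years' digits = 5+4+3+2+1 = 15.
Year 1: $29,235 × 5/15 = $9,745. Book value $22,090.
Year 2: $29,235 × 4/15 = $7,796. Book value $14,294.
Year 3: $29,235 × 3/15 = $5,847. Book value $8,447.
Accumulated through year 3 = $31,835 − $8,447 = $23,388.

$23,388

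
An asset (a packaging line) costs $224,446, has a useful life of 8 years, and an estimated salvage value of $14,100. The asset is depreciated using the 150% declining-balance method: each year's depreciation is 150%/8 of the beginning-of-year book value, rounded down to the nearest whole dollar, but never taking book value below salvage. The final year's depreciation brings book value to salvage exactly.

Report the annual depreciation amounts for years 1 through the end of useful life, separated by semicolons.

Depreciable base = $224,446 − $14,100 = $210,346.
Year 1: ⌊$224,446 × 150%/8⌋ = $42,083. Book value $182,363.
Year 2: ⌊$182,363 × 150%/8⌋ = $34,193. Book value $148,170.
Year 3: ⌊$148,170 × 150%/8⌋ = $27,781. Book value $120,389.
Year 4: ⌊$120,389 × 150%/8⌋ = $22,572. Book value $97,817.
Year 5: ⌊$97,817 × 150%/8⌋ = $18,340. Book value $79,477.
Year 6: ⌊$79,477 × 150%/8⌋ = $14,901. Book value $64,576.
Year 7: ⌊$64,576 × 150%/8⌋ = $12,108. Book value $52,468.
Year 8 (final): $52,468 − $14,100 = $38,368. Book value $14,100.

$42,083; $34,193; $27,781; $22,572; $18,340; $14,901; $12,108; $38,368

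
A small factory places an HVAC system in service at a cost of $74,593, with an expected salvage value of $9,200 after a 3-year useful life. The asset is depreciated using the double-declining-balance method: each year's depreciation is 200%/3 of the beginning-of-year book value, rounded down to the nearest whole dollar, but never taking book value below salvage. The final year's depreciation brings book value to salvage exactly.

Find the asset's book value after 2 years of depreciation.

Depreciable base = $74,593 − $9,200 = $65,393.
Year 1: ⌊$74,593 × 200%/3⌋ = $49,728. Book value $24,865.
Year 2: ⌊$24,865 × 200%/3⌋ = $16,576, capped at $15,665. Book value $9,200.

$9,200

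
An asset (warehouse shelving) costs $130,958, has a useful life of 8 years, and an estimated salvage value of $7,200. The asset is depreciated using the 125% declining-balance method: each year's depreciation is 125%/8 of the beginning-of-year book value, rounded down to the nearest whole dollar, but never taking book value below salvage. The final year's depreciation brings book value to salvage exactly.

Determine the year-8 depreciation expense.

Depreciable base = $130,958 − $7,200 = $123,758.
Year 1: ⌊$130,958 × 125%/8⌋ = $20,462. Book value $110,496.
Year 2: ⌊$110,496 × 125%/8⌋ = $17,265. Book value $93,231.
Year 3: ⌊$93,231 × 125%/8⌋ = $14,567. Book value $78,664.
Year 4: ⌊$78,664 × 125%/8⌋ = $12,291. Book value $66,373.
Year 5: ⌊$66,373 × 125%/8⌋ = $10,370. Book value $56,003.
Year 6: ⌊$56,003 × 125%/8⌋ = $8,750. Book value $47,253.
Year 7: ⌊$47,253 × 125%/8⌋ = $7,383. Book value $39,870.
Year 8 (final): $39,870 − $7,200 = $32,670. Book value $7,200.

$32,670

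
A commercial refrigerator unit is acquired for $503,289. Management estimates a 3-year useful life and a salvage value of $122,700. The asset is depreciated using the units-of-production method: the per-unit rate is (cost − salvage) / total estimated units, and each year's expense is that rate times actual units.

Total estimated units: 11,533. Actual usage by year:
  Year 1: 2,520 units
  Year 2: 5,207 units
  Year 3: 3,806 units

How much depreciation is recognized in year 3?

Depreciable base = $503,289 − $122,700 = $380,589.
Rate = $380,589 / 11,533 units = $33 per unit.
Year 1: 2,520 × $33 = $83,160. Book value $420,129.
Year 2: 5,207 × $33 = $171,831. Book value $248,298.
Year 3: 3,806 × $33 = $125,598. Book value $122,700.

$125,598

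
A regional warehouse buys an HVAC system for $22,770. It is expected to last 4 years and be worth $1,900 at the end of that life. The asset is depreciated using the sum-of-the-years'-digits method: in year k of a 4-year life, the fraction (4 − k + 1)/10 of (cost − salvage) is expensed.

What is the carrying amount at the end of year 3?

$3,987

Depreciable base = $22,770 − $1,900 = $20,870.
Sum of the years' digits = 4+3+2+1 = 10.
Year 1: $20,870 × 4/10 = $8,348. Book value $14,422.
Year 2: $20,870 × 3/10 = $6,261. Book value $8,161.
Year 3: $20,870 × 2/10 = $4,174. Book value $3,987.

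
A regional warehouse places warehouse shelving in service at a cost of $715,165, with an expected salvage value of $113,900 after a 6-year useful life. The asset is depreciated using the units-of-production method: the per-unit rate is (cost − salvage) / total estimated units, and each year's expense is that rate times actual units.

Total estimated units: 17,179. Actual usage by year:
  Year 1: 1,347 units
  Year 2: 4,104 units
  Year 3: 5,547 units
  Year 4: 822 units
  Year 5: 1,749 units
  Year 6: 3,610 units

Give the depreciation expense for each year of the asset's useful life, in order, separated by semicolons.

$47,145; $143,640; $194,145; $28,770; $61,215; $126,350

Depreciable base = $715,165 − $113,900 = $601,265.
Rate = $601,265 / 17,179 units = $35 per unit.
Year 1: 1,347 × $35 = $47,145. Book value $668,020.
Year 2: 4,104 × $35 = $143,640. Book value $524,380.
Year 3: 5,547 × $35 = $194,145. Book value $330,235.
Year 4: 822 × $35 = $28,770. Book value $301,465.
Year 5: 1,749 × $35 = $61,215. Book value $240,250.
Year 6: 3,610 × $35 = $126,350. Book value $113,900.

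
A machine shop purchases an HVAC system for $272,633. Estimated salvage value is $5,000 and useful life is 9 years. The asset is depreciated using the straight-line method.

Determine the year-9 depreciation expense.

$29,737

Depreciable base = $272,633 − $5,000 = $267,633.
Annual expense = $267,633 / 9 = $29,737.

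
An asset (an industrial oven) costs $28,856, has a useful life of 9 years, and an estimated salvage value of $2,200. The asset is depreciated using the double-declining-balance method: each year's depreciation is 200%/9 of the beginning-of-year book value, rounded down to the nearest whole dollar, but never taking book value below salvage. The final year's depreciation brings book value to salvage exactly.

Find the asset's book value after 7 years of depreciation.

$4,970

Depreciable base = $28,856 − $2,200 = $26,656.
Year 1: ⌊$28,856 × 200%/9⌋ = $6,412. Book value $22,444.
Year 2: ⌊$22,444 × 200%/9⌋ = $4,987. Book value $17,457.
Year 3: ⌊$17,457 × 200%/9⌋ = $3,879. Book value $13,578.
Year 4: ⌊$13,578 × 200%/9⌋ = $3,017. Book value $10,561.
Year 5: ⌊$10,561 × 200%/9⌋ = $2,346. Book value $8,215.
Year 6: ⌊$8,215 × 200%/9⌋ = $1,825. Book value $6,390.
Year 7: ⌊$6,390 × 200%/9⌋ = $1,420. Book value $4,970.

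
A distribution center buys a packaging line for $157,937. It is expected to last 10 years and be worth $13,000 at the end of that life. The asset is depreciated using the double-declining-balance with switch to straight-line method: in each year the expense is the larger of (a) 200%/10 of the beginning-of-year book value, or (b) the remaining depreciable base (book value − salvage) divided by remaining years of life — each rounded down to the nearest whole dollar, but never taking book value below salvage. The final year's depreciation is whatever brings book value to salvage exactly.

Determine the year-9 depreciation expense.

Depreciable base = $157,937 − $13,000 = $144,937.
Year 1: DB = ⌊$157,937 × 200%/10⌋ = $31,587; SL = ⌊$144,937/10⌋ = $14,493 → take DB $31,587. Book value $126,350.
Year 2: DB = ⌊$126,350 × 200%/10⌋ = $25,270; SL = ⌊$113,350/9⌋ = $12,594 → take DB $25,270. Book value $101,080.
Year 3: DB = ⌊$101,080 × 200%/10⌋ = $20,216; SL = ⌊$88,080/8⌋ = $11,010 → take DB $20,216. Book value $80,864.
Year 4: DB = ⌊$80,864 × 200%/10⌋ = $16,172; SL = ⌊$67,864/7⌋ = $9,694 → take DB $16,172. Book value $64,692.
Year 5: DB = ⌊$64,692 × 200%/10⌋ = $12,938; SL = ⌊$51,692/6⌋ = $8,615 → take DB $12,938. Book value $51,754.
Year 6: DB = ⌊$51,754 × 200%/10⌋ = $10,350; SL = ⌊$38,754/5⌋ = $7,750 → take DB $10,350. Book value $41,404.
Year 7: DB = ⌊$41,404 × 200%/10⌋ = $8,280; SL = ⌊$28,404/4⌋ = $7,101 → take DB $8,280. Book value $33,124.
Year 8: DB = ⌊$33,124 × 200%/10⌋ = $6,624; SL = ⌊$20,124/3⌋ = $6,708 → take SL $6,708. Book value $26,416.
Year 9: DB = ⌊$26,416 × 200%/10⌋ = $5,283; SL = ⌊$13,416/2⌋ = $6,708 → take SL $6,708. Book value $19,708.

$6,708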